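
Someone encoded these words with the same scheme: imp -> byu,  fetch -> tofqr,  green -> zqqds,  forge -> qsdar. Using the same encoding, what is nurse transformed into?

qedgz

The word is reversed, then every letter is shifted forward by 12.
Applying it to nurse: reverse → esrun; then shift: e+12=q, s+12=e, r+12=d, u+12=g, n+12=z.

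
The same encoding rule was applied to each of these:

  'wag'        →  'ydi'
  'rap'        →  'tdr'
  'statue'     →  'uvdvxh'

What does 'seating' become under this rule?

uhdvlpi

Two shifts are in play — +3 for a/e/i/o/u, +2 for every other letter.
For seating: s(cons)+2=u, e(vowel)+3=h, a(vowel)+3=d, t(cons)+2=v, i(vowel)+3=l, n(cons)+2=p, g(cons)+2=i.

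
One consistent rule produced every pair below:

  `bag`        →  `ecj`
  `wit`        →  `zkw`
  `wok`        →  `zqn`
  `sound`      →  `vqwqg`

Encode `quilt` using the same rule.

The shift depends on letter class: consonant b→e is +3, but vowel a→c is +2. Two shifts are in play — +2 for a/e/i/o/u, +3 for every other letter.
On quilt: q(cons)+3=t, u(vowel)+2=w, i(vowel)+2=k, l(cons)+3=o, t(cons)+3=w.

twkow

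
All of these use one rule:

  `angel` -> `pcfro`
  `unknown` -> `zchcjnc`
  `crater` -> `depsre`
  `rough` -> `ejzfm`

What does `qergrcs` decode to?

prevent

a(0)→p(15) and n(13)→c(2) fit y≡7x+15 (mod 26); the inverse of 7 mod 26 is 15. Each letter's alphabet position (a=0..z=25) is mapped through 7·x+15 mod 26 — an affine cipher.
Reversing it on qergrcs: q(16)→15·(16−15)≡15=p; e(4)→15·(4−15)≡17=r; r(17)→15·(17−15)≡4=e; g(6)→15·(6−15)≡21=v; r(17)→15·(17−15)≡4=e; c(2)→15·(2−15)≡13=n; s(18)→15·(18−15)≡19=t (all mod 26).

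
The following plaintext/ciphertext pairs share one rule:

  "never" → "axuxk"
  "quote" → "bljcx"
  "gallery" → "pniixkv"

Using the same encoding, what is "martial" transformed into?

rnkchni

n(13)→a(0) and e(4)→x(23) fit y≡9x+13 (mod 26); the inverse of 9 mod 26 is 3. Each letter's alphabet position (a=0..z=25) is mapped through 9·x+13 mod 26 — an affine cipher.
Applying it to martial: m(12)→9·12+13≡17=r; a(0)→9·0+13≡13=n; r(17)→9·17+13≡10=k; t(19)→9·19+13≡2=c; i(8)→9·8+13≡7=h; a(0)→9·0+13≡13=n; l(11)→9·11+13≡8=i (all mod 26).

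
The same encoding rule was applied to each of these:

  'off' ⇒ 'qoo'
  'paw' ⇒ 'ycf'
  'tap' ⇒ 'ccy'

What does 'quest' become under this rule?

zwgbc

The shift depends on letter class: consonant f→o is +9, but vowel o→q is +2. Vowels shift forward by 2 and consonants shift forward by 9.
Applying it to quest: q(cons)+9=z, u(vowel)+2=w, e(vowel)+2=g, s(cons)+9=b, t(cons)+9=c.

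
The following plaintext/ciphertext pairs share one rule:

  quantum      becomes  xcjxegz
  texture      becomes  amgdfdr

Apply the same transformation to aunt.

hcwd

In quantum: q→x is +7, u→c is +8, a→j is +9, n→x is +10 — the shift increases by 1 each position. Each letter shifts forward by (position + 7), i.e. 7, 8, 9, … — the shift grows by one for each successive letter.
For aunt: a+7=h, u+8=c, n+9=w, t+10=d.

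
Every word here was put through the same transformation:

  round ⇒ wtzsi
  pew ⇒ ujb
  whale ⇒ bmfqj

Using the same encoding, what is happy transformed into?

Compare letters: r→w is +5, o→t is +5, u→z is +5 — a constant shift. Each letter is shifted forward by 5 in the alphabet (a Caesar shift of +5).
On happy: h+5=m, a+5=f, p+5=u, p+5=u, y+5=d.

mfuud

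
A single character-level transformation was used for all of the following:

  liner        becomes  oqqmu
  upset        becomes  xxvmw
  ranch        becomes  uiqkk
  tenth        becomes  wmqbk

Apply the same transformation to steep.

Shifts by position in liner: pos 0: l→o (+3), pos 1: i→q (+8), pos 2: n→q (+3), pos 3: e→m (+8) — repeating every 2. It's a Vigenère-style cipher with numeric key [3,8]: position i shifts by key[i mod 2].
Applying it to steep: s+3=v, t+8=b, e+3=h, e+8=m, p+3=s.

vbhms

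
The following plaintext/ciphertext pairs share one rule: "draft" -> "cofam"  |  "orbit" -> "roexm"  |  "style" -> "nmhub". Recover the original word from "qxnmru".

d(3)→c(2) and r(17)→o(14) fit y≡25x+5 (mod 26); the inverse of 25 mod 26 is 25. This is an affine cipher: with a=0,…,z=25, each position x becomes (25x+5) mod 26.
Undoing it on qxnmru: q(16)→25·(16−5)≡15=p; x(23)→25·(23−5)≡8=i; n(13)→25·(13−5)≡18=s; m(12)→25·(12−5)≡19=t; r(17)→25·(17−5)≡14=o; u(20)→25·(20−5)≡11=l (all mod 26).

pistol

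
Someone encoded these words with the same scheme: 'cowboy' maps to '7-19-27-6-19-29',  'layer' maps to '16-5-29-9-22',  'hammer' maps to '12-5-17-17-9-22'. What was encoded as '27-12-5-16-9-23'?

The number is (letter's place in the alphabet, a=1) + 4.
Decoding 27-12-5-16-9-23: 27→(27−4)÷1=23=w, 12→(12−4)÷1=8=h, 5→(5−4)÷1=1=a, 16→(16−4)÷1=12=l, 9→(9−4)÷1=5=e, 23→(23−4)÷1=19=s.

whales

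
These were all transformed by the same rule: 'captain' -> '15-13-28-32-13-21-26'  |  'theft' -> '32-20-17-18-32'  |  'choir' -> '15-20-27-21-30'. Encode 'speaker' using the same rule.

31-28-17-13-23-17-30

c is letter #3 and maps to 15: an offset of 12. Each letter is replaced by its alphabet position (a=1..z=26) + 12.
For speaker: s=19→31, p=16→28, e=5→17, a=1→13, k=11→23, e=5→17, r=18→30.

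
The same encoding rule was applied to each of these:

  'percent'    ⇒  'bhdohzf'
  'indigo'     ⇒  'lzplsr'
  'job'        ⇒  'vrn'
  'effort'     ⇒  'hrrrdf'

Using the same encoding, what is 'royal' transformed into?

drkdx

The shift depends on letter class: consonant p→b is +12, but vowel e→h is +3. Vowels shift forward by 3 and consonants shift forward by 12.
On royal: r(cons)+12=d, o(vowel)+3=r, y(cons)+12=k, a(vowel)+3=d, l(cons)+12=x.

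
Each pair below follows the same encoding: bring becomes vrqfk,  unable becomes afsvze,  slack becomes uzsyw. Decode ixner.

b(1)→v(21) and r(17)→r(17) fit y≡3x+18 (mod 26); the inverse of 3 mod 26 is 9. Each letter's alphabet position (a=0..z=25) is mapped through 3·x+18 mod 26 — an affine cipher.
Decoding ixner: i(8)→9·(8−18)≡14=o; x(23)→9·(23−18)≡19=t; n(13)→9·(13−18)≡7=h; e(4)→9·(4−18)≡4=e; r(17)→9·(17−18)≡17=r (all mod 26).

other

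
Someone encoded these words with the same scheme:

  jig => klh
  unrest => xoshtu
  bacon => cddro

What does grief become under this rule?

The shift depends on letter class: consonant j→k is +1, but vowel i→l is +3. Vowels shift forward by 3 and consonants shift forward by 1.
On grief: g(cons)+1=h, r(cons)+1=s, i(vowel)+3=l, e(vowel)+3=h, f(cons)+1=g.

hslhg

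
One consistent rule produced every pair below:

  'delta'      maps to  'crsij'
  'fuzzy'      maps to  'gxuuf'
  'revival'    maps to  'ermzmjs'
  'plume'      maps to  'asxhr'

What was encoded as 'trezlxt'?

serious

d(3)→c(2) and e(4)→r(17) fit y≡15x+9 (mod 26); the inverse of 15 mod 26 is 7. This is an affine cipher: with a=0,…,z=25, each position x becomes (15x+9) mod 26.
Undoing it on trezlxt: t(19)→7·(19−9)≡18=s; r(17)→7·(17−9)≡4=e; e(4)→7·(4−9)≡17=r; z(25)→7·(25−9)≡8=i; l(11)→7·(11−9)≡14=o; x(23)→7·(23−9)≡20=u; t(19)→7·(19−9)≡18=s (all mod 26).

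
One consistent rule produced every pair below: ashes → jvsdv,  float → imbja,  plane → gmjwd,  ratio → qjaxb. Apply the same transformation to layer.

mjzdq

a(0)→j(9) and s(18)→v(21) fit y≡5x+9 (mod 26); the inverse of 5 mod 26 is 21. This is an affine cipher: with a=0,…,z=25, each position x becomes (5x+9) mod 26.
For layer: l(11)→5·11+9≡12=m; a(0)→5·0+9≡9=j; y(24)→5·24+9≡25=z; e(4)→5·4+9≡3=d; r(17)→5·17+9≡16=q (all mod 26).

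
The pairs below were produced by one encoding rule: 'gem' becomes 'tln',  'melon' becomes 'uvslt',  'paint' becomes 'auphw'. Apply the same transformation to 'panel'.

sluhw

Two steps: reverse the string, then apply a Caesar shift of +7.
For panel: reverse → lenap; then shift: l+7=s, e+7=l, n+7=u, a+7=h, p+7=w.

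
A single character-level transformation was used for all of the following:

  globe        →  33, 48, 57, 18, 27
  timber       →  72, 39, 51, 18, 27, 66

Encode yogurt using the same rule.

87, 57, 33, 75, 66, 72

g(#7)→33 and l(#12)→48: differences scale by 3, so n = 3·pos + 12. With a=1..z=26, the number is 3·pos + 12.
For yogurt: y=25→87, o=15→57, g=7→33, u=21→75, r=18→66, t=20→72.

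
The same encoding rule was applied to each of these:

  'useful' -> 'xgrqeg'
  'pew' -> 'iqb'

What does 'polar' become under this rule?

Read the word backwards and shift each letter +12.
On polar: reverse → ralop; then shift: r+12=d, a+12=m, l+12=x, o+12=a, p+12=b.

dmxab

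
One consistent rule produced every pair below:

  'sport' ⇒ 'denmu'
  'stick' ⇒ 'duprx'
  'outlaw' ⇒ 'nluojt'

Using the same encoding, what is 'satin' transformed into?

djupw

Each letter's alphabet position (a=0..z=25) is mapped through 17·x+9 mod 26 — an affine cipher.
On satin: s(18)→17·18+9≡3=d; a(0)→17·0+9≡9=j; t(19)→17·19+9≡20=u; i(8)→17·8+9≡15=p; n(13)→17·13+9≡22=w (all mod 26).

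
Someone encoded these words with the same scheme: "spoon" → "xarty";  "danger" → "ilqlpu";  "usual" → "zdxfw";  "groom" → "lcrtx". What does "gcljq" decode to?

brief

Shifts by position in spoon: pos 0: s→x (+5), pos 1: p→a (+11), pos 2: o→r (+3), pos 3: o→t (+5), pos 4: n→y (+11) — repeating every 3. A repeating key of period 3 is used — shifts +5, +11, +3 over and over.
Decoding gcljq: g−5=b, c−11=r, l−3=i, j−5=e, q−11=f.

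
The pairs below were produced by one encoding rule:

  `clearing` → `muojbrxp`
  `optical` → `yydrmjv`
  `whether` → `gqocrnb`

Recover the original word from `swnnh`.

index

Shifts by position in clearing: pos 0: c→m (+10), pos 1: l→u (+9), pos 2: e→o (+10), pos 3: a→j (+9) — repeating every 2. It's a Vigenère-style cipher with numeric key [10,9]: position i shifts by key[i mod 2].
Reversing it on swnnh: s−10=i, w−9=n, n−10=d, n−9=e, h−10=x.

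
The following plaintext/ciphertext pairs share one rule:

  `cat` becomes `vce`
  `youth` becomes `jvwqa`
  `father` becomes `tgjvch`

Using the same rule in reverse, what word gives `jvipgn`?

length

The output letters match the input read backwards, each shifted +2: cat reversed is tac. The word is reversed, then every letter is shifted forward by 2.
Decoding jvipgn: shift back: j−2=h, v−2=t, i−2=g, p−2=n, g−2=e, n−2=l → htgnel; then reverse → length.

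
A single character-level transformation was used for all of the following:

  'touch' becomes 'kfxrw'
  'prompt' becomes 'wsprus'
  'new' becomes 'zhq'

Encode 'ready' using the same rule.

bgdhu

The output letters match the input read backwards, each shifted +3: touch reversed is hcuot. Read the word backwards and shift each letter +3.
Applying it to ready: reverse → ydaer; then shift: y+3=b, d+3=g, a+3=d, e+3=h, r+3=u.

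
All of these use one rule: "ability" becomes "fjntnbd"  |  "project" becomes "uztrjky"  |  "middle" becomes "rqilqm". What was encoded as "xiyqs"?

satin

Shifts by position in ability: pos 0: a→f (+5), pos 1: b→j (+8), pos 2: i→n (+5), pos 3: l→t (+8) — repeating every 2. A repeating key of period 2 is used — shifts +5, +8 over and over.
Reversing it on xiyqs: x−5=s, i−8=a, y−5=t, q−8=i, s−5=n.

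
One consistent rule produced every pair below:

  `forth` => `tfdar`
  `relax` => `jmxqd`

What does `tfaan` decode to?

booth

The output letters match the input read backwards, each shifted +12: forth reversed is htrof. Read the word backwards and shift each letter +12.
Reversing it on tfaan: shift back: t−12=h, f−12=t, a−12=o, a−12=o, n−12=b → htoob; then reverse → booth.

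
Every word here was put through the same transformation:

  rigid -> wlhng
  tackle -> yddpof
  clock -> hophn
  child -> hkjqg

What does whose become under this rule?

bkpxh

It's a Vigenère-style cipher with numeric key [5,3,1]: position i shifts by key[i mod 3].
On whose: w+5=b, h+3=k, o+1=p, s+5=x, e+3=h.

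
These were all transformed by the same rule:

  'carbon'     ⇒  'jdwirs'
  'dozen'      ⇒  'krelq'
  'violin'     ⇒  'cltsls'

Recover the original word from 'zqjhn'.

sneak

Shifts by position in carbon: pos 0: c→j (+7), pos 1: a→d (+3), pos 2: r→w (+5), pos 3: b→i (+7), pos 4: o→r (+3), pos 5: n→s (+5) — repeating every 3. The shifts repeat in a cycle of length 3: positions 0,1,… shift by +7, +3, +5, then the pattern repeats.
Decoding zqjhn: z−7=s, q−3=n, j−5=e, h−7=a, n−3=k.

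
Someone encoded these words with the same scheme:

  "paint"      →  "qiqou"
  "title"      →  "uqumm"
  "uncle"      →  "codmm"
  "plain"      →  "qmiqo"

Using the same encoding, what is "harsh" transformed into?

The shift depends on letter class: consonant p→q is +1, but vowel a→i is +8. Two shifts are in play — +8 for a/e/i/o/u, +1 for every other letter.
For harsh: h(cons)+1=i, a(vowel)+8=i, r(cons)+1=s, s(cons)+1=t, h(cons)+1=i.

iisti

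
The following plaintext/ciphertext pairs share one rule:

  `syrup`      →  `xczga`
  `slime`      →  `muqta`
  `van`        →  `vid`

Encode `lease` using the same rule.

maimt

The output letters match the input read backwards, each shifted +8: syrup reversed is purys. Two steps: reverse the string, then apply a Caesar shift of +8.
For lease: reverse → esael; then shift: e+8=m, s+8=a, a+8=i, e+8=m, l+8=t.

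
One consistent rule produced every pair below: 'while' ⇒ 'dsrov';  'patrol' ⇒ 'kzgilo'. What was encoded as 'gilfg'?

trout

Each pair mirrors across the alphabet (w↔d, h↔s, i↔r): positions sum to 25. Letters are reflected about the middle of the alphabet (position → 25−position): Atbash.
Decoding gilfg: g↔t, i↔r, l↔o, f↔u, g↔t.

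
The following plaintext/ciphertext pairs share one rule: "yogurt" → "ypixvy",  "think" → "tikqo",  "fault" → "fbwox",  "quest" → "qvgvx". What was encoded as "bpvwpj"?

Letter i (0-indexed) is shifted by i+0, so successive shifts are 0, 1, 2, ….
Reversing it on bpvwpj: b−0=b, p−1=o, v−2=t, w−3=t, p−4=l, j−5=e.

bottle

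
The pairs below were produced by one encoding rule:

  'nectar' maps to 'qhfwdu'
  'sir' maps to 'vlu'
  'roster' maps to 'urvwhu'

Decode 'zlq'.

Compare letters: n→q is +3, e→h is +3, c→f is +3 — a constant shift. It's a constant shift of +3 (ROT3).
Reversing it on zlq: z−3=w, l−3=i, q−3=n.

win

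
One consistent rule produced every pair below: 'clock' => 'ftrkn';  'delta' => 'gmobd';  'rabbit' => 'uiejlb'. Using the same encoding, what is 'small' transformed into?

Shifts by position in clock: pos 0: c→f (+3), pos 1: l→t (+8), pos 2: o→r (+3), pos 3: c→k (+8) — repeating every 2. A repeating key of period 2 is used — shifts +3, +8 over and over.
For small: s+3=v, m+8=u, a+3=d, l+8=t, l+3=o.

vudto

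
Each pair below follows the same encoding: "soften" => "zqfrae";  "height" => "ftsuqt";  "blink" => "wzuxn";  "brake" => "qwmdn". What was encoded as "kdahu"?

The output letters match the input read backwards, each shifted +12: soften reversed is netfos. Read the word backwards and shift each letter +12.
Decoding kdahu: shift back: k−12=y, d−12=r, a−12=o, h−12=v, u−12=i → yrovi; then reverse → ivory.

ivory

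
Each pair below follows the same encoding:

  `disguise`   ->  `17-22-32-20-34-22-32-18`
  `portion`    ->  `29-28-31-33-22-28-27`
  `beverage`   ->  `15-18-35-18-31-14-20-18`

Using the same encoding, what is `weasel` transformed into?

d is letter #4 and maps to 17: an offset of 13. The number is (letter's place in the alphabet, a=1) + 13.
On weasel: w=23→36, e=5→18, a=1→14, s=19→32, e=5→18, l=12→25.

36-18-14-32-18-25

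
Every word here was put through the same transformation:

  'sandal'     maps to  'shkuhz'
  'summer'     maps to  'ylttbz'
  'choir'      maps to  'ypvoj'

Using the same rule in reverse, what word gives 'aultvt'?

The output letters match the input read backwards, each shifted +7: sandal reversed is ladnas. Read the word backwards and shift each letter +7.
Undoing it on aultvt: shift back: a−7=t, u−7=n, l−7=e, t−7=m, v−7=o, t−7=m → tnemom; then reverse → moment.

moment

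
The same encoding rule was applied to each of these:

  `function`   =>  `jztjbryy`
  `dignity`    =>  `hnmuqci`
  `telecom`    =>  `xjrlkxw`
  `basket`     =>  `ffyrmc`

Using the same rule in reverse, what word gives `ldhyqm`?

In function: f→j is +4, u→z is +5, n→t is +6, c→j is +7 — the shift increases by 1 each position. Each letter shifts forward by (position + 4), i.e. 4, 5, 6, … — the shift grows by one for each successive letter.
Decoding ldhyqm: l−4=h, d−5=y, h−6=b, y−7=r, q−8=i, m−9=d.

hybrid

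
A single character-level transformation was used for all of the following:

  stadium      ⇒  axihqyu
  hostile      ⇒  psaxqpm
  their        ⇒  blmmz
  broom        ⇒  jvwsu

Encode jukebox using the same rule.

rysijsf

The shifts repeat in a cycle of length 2: positions 0,1,… shift by +8, +4, then the pattern repeats.
On jukebox: j+8=r, u+4=y, k+8=s, e+4=i, b+8=j, o+4=s, x+8=f.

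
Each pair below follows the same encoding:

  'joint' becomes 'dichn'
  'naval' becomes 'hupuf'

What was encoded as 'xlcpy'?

drive

Compare letters: j→d is +20, o→i is +20, i→c is +20 — a constant shift. It's a constant shift of +20 (ROT20).
Undoing it on xlcpy: x−20=d, l−20=r, c−20=i, p−20=v, y−20=e.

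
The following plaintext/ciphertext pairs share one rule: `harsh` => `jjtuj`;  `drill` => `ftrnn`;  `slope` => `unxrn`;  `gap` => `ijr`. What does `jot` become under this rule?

The shift depends on letter class: consonant h→j is +2, but vowel a→j is +9. Vowels shift forward by 9 and consonants shift forward by 2.
On jot: j(cons)+2=l, o(vowel)+9=x, t(cons)+2=v.

lxv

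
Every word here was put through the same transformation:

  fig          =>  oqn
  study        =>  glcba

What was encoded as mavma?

The word is reversed, then every letter is shifted forward by 8.
Undoing it on mavma: shift back: m−8=e, a−8=s, v−8=n, m−8=e, a−8=s → esnes; then reverse → sense.

sense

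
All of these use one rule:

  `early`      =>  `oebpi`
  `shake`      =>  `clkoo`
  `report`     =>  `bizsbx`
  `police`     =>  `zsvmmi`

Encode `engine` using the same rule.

orqmxi

Shifts by position in early: pos 0: e→o (+10), pos 1: a→e (+4), pos 2: r→b (+10), pos 3: l→p (+4) — repeating every 2. The shifts repeat in a cycle of length 2: positions 0,1,… shift by +10, +4, then the pattern repeats.
On engine: e+10=o, n+4=r, g+10=q, i+4=m, n+10=x, e+4=i.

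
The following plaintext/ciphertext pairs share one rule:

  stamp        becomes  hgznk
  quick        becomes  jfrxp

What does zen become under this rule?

avm

Letters are reflected about the middle of the alphabet (position → 25−position): Atbash.
On zen: z↔a, e↔v, n↔m.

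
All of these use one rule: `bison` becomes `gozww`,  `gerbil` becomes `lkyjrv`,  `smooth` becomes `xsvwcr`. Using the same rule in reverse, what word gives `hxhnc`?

craft

Letter i (0-indexed) is shifted by i+5, so successive shifts are 5, 6, 7, ….
Reversing it on hxhnc: h−5=c, x−6=r, h−7=a, n−8=f, c−9=t.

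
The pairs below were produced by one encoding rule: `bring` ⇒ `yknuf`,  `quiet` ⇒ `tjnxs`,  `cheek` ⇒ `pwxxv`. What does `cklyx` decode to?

probe

b(1)→y(24) and r(17)→k(10) fit y≡17x+7 (mod 26); the inverse of 17 mod 26 is 23. Each letter's alphabet position (a=0..z=25) is mapped through 17·x+7 mod 26 — an affine cipher.
Reversing it on cklyx: c(2)→23·(2−7)≡15=p; k(10)→23·(10−7)≡17=r; l(11)→23·(11−7)≡14=o; y(24)→23·(24−7)≡1=b; x(23)→23·(23−7)≡4=e (all mod 26).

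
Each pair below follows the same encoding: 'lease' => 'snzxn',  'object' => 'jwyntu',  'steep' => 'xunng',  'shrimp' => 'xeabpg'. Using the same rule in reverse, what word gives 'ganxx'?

press

l(11)→s(18) and e(4)→n(13) fit y≡23x+25 (mod 26); the inverse of 23 mod 26 is 17. Treating letters as 0–25, the rule is x ↦ 23x + 25 (mod 26).
Reversing it on ganxx: g(6)→17·(6−25)≡15=p; a(0)→17·(0−25)≡17=r; n(13)→17·(13−25)≡4=e; x(23)→17·(23−25)≡18=s; x(23)→17·(23−25)≡18=s (all mod 26).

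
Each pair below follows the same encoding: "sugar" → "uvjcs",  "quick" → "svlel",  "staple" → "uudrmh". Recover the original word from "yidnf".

whale

Shifts by position in sugar: pos 0: s→u (+2), pos 1: u→v (+1), pos 2: g→j (+3), pos 3: a→c (+2), pos 4: r→s (+1) — repeating every 3. It's a Vigenère-style cipher with numeric key [2,1,3]: position i shifts by key[i mod 3].
Undoing it on yidnf: y−2=w, i−1=h, d−3=a, n−2=l, f−1=e.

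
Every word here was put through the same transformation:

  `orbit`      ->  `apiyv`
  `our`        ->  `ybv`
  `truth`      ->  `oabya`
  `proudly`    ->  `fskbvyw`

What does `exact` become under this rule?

ajhel

The output letters match the input read backwards, each shifted +7: orbit reversed is tibro. Two steps: reverse the string, then apply a Caesar shift of +7.
For exact: reverse → tcaxe; then shift: t+7=a, c+7=j, a+7=h, x+7=e, e+7=l.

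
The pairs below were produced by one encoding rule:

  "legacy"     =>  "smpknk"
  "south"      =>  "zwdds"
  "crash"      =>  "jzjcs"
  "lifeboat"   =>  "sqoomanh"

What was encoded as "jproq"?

chief

In legacy: l→s is +7, e→m is +8, g→p is +9, a→k is +10 — the shift increases by 1 each position. Each letter shifts forward by (position + 7), i.e. 7, 8, 9, … — the shift grows by one for each successive letter.
Undoing it on jproq: j−7=c, p−8=h, r−9=i, o−10=e, q−11=f.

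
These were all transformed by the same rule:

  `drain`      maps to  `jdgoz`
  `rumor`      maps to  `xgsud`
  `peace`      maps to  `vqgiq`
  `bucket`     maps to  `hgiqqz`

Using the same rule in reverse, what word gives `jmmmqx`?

dagger

It's a Vigenère-style cipher with numeric key [6,12,6]: position i shifts by key[i mod 3].
Reversing it on jmmmqx: j−6=d, m−12=a, m−6=g, m−6=g, q−12=e, x−6=r.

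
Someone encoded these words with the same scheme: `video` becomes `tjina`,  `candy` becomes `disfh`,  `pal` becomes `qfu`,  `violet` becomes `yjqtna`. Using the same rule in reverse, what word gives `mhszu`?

The output letters match the input read backwards, each shifted +5: video reversed is oediv. The word is reversed, then every letter is shifted forward by 5.
Decoding mhszu: shift back: m−5=h, h−5=c, s−5=n, z−5=u, u−5=p → hcnup; then reverse → punch.

punch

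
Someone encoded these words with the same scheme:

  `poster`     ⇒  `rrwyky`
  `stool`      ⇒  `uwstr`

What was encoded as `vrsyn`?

In poster: p→r is +2, o→r is +3, s→w is +4, t→y is +5 — the shift increases by 1 each position. The shift increases by 1 at each position, starting from +2: 2, 3, 4, ….
Decoding vrsyn: v−2=t, r−3=o, s−4=o, y−5=t, n−6=h.

tooth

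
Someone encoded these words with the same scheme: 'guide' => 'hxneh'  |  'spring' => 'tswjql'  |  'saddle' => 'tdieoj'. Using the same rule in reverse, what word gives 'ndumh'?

Shifts by position in guide: pos 0: g→h (+1), pos 1: u→x (+3), pos 2: i→n (+5), pos 3: d→e (+1), pos 4: e→h (+3) — repeating every 3. The shifts repeat in a cycle of length 3: positions 0,1,… shift by +1, +3, +5, then the pattern repeats.
Reversing it on ndumh: n−1=m, d−3=a, u−5=p, m−1=l, h−3=e.

maple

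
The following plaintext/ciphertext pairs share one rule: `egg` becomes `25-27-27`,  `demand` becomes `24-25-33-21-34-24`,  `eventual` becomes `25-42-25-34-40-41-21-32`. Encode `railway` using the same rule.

38-21-29-32-43-21-45

e is letter #5 and maps to 25: an offset of 20. Each letter is replaced by its alphabet position (a=1..z=26) + 20.
On railway: r=18→38, a=1→21, i=9→29, l=12→32, w=23→43, a=1→21, y=25→45.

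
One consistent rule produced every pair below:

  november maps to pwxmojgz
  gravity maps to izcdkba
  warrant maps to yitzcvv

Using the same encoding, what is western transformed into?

ymubgzp

Shifts by position in november: pos 0: n→p (+2), pos 1: o→w (+8), pos 2: v→x (+2), pos 3: e→m (+8) — repeating every 2. The shifts repeat in a cycle of length 2: positions 0,1,… shift by +2, +8, then the pattern repeats.
Applying it to western: w+2=y, e+8=m, s+2=u, t+8=b, e+2=g, r+8=z, n+2=p.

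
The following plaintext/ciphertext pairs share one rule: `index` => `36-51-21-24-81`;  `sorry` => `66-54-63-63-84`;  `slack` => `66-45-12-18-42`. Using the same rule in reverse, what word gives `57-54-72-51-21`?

pound

The formula is n = 3×(alphabet index, a=1) + 9.
Decoding 57-54-72-51-21: 57→(57−9)÷3=16=p, 54→(54−9)÷3=15=o, 72→(72−9)÷3=21=u, 51→(51−9)÷3=14=n, 21→(21−9)÷3=4=d.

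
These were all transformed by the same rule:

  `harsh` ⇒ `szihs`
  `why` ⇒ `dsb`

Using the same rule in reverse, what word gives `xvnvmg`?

cement

Each pair mirrors across the alphabet (h↔s, a↔z, r↔i): positions sum to 25. Letters are reflected about the middle of the alphabet (position → 25−position): Atbash.
Reversing it on xvnvmg: x↔c, v↔e, n↔m, v↔e, m↔n, g↔t.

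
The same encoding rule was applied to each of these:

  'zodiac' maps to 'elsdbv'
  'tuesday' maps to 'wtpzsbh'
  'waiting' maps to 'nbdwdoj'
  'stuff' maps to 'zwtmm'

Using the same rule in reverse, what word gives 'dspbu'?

ideal

z(25)→e(4) and o(14)→l(11) fit y≡23x+1 (mod 26); the inverse of 23 mod 26 is 17. Each letter's alphabet position (a=0..z=25) is mapped through 23·x+1 mod 26 — an affine cipher.
Undoing it on dspbu: d(3)→17·(3−1)≡8=i; s(18)→17·(18−1)≡3=d; p(15)→17·(15−1)≡4=e; b(1)→17·(1−1)≡0=a; u(20)→17·(20−1)≡11=l (all mod 26).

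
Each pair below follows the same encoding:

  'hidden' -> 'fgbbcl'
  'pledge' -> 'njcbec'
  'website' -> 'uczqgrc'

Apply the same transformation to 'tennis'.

Compare letters: h→f is +24, i→g is +24, d→b is +24 — a constant shift. Each letter is shifted forward by 24 in the alphabet (a Caesar shift of +24).
On tennis: t+24=r, e+24=c, n+24=l, n+24=l, i+24=g, s+24=q.

rcllgq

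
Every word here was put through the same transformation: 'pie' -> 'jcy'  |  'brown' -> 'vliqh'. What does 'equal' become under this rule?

ykouf

It's a constant shift of +20 (ROT20).
Applying it to equal: e+20=y, q+20=k, u+20=o, a+20=u, l+20=f.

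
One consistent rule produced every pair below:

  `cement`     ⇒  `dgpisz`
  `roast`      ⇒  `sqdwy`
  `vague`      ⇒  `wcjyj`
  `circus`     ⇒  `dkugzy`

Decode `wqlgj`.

voice

In cement: c→d is +1, e→g is +2, m→p is +3, e→i is +4 — the shift increases by 1 each position. The shift increases by 1 at each position, starting from +1: 1, 2, 3, ….
Decoding wqlgj: w−1=v, q−2=o, l−3=i, g−4=c, j−5=e.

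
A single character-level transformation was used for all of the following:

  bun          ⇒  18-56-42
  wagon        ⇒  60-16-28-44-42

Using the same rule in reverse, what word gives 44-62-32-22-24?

oxide

With a=1..z=26, the number is 2·pos + 14.
Undoing it on 44-62-32-22-24: 44→(44−14)÷2=15=o, 62→(62−14)÷2=24=x, 32→(32−14)÷2=9=i, 22→(22−14)÷2=4=d, 24→(24−14)÷2=5=e.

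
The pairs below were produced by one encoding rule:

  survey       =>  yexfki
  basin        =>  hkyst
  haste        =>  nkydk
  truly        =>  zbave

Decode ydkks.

A repeating key of period 2 is used — shifts +6, +10 over and over.
Decoding ydkks: y−6=s, d−10=t, k−6=e, k−10=a, s−6=m.

steam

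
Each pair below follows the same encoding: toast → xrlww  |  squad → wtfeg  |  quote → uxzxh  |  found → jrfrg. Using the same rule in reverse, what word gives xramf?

The shifts repeat in a cycle of length 3: positions 0,1,… shift by +4, +3, +11, then the pattern repeats.
Decoding xramf: x−4=t, r−3=o, a−11=p, m−4=i, f−3=c.

topic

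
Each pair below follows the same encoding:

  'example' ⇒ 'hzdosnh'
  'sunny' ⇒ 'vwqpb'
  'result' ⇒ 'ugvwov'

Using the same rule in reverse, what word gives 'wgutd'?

terra

Shifts by position in example: pos 0: e→h (+3), pos 1: x→z (+2), pos 2: a→d (+3), pos 3: m→o (+2) — repeating every 2. It's a Vigenère-style cipher with numeric key [3,2]: position i shifts by key[i mod 2].
Decoding wgutd: w−3=t, g−2=e, u−3=r, t−2=r, d−3=a.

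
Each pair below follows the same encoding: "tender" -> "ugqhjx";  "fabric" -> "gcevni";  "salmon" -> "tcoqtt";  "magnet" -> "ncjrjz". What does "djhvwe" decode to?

cherry

In tender: t→u is +1, e→g is +2, n→q is +3, d→h is +4 — the shift increases by 1 each position. The shift increases by 1 at each position, starting from +1: 1, 2, 3, ….
Decoding djhvwe: d−1=c, j−2=h, h−3=e, v−4=r, w−5=r, e−6=y.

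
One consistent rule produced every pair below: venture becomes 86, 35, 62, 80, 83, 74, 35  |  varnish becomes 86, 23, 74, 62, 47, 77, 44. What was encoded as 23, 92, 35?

axe

v(#22)→86 and e(#5)→35: differences scale by 3, so n = 3·pos + 20. With a=1..z=26, the number is 3·pos + 20.
Decoding 23, 92, 35: 23→(23−20)÷3=1=a, 92→(92−20)÷3=24=x, 35→(35−20)÷3=5=e.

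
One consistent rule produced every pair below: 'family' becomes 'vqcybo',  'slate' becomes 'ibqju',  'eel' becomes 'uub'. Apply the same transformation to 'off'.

Compare letters: f→v is +16, a→q is +16, m→c is +16 — a constant shift. This is a Caesar cipher with shift 16.
For off: o+16=e, f+16=v, f+16=v.

evv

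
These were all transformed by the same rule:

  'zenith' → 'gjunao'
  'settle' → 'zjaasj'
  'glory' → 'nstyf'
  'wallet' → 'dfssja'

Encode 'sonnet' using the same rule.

ztuuja

The shift depends on letter class: consonant z→g is +7, but vowel e→j is +5. Two shifts are in play — +5 for a/e/i/o/u, +7 for every other letter.
Applying it to sonnet: s(cons)+7=z, o(vowel)+5=t, n(cons)+7=u, n(cons)+7=u, e(vowel)+5=j, t(cons)+7=a.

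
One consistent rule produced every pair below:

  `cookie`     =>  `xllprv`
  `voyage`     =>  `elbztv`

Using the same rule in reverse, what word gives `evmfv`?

venue

Each pair mirrors across the alphabet (c↔x, o↔l, o↔l): positions sum to 25. Each letter is replaced by its mirror in the alphabet: a↔z, b↔y, c↔x, and so on (the Atbash cipher).
Reversing it on evmfv: e↔v, v↔e, m↔n, f↔u, v↔e.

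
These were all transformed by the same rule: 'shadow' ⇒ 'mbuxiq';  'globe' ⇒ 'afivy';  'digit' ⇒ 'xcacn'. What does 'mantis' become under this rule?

guhncm

Compare letters: s→m is +20, h→b is +20, a→u is +20 — a constant shift. Every letter moves 20 places later in the alphabet, wrapping around z→a.
For mantis: m+20=g, a+20=u, n+20=h, t+20=n, i+20=c, s+20=m.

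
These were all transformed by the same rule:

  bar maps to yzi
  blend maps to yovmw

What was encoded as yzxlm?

bacon

Each pair mirrors across the alphabet (b↔y, a↔z, r↔i): positions sum to 25. Each letter is replaced by its mirror in the alphabet: a↔z, b↔y, c↔x, and so on (the Atbash cipher).
Undoing it on yzxlm: y↔b, z↔a, x↔c, l↔o, m↔n.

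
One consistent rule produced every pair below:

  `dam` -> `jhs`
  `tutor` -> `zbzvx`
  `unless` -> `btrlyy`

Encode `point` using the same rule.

vvptz

The rule splits by letter class: vowels +7, consonants +6.
On point: p(cons)+6=v, o(vowel)+7=v, i(vowel)+7=p, n(cons)+6=t, t(cons)+6=z.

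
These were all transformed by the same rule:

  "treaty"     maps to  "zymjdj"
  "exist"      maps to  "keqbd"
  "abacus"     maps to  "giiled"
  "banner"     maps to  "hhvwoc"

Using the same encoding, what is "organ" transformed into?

uyojx

Each letter shifts forward by (position + 6), i.e. 6, 7, 8, … — the shift grows by one for each successive letter.
Applying it to organ: o+6=u, r+7=y, g+8=o, a+9=j, n+10=x.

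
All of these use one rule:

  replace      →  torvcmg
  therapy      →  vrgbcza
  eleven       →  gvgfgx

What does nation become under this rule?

The shifts repeat in a cycle of length 2: positions 0,1,… shift by +2, +10, then the pattern repeats.
Applying it to nation: n+2=p, a+10=k, t+2=v, i+10=s, o+2=q, n+10=x.

pkvsqx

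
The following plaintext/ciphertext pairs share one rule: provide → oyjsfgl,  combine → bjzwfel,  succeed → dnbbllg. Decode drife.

satin

p(15)→o(14) and r(17)→y(24) fit y≡5x+17 (mod 26); the inverse of 5 mod 26 is 21. This is an affine cipher: with a=0,…,z=25, each position x becomes (5x+17) mod 26.
Reversing it on drife: d(3)→21·(3−17)≡18=s; r(17)→21·(17−17)≡0=a; i(8)→21·(8−17)≡19=t; f(5)→21·(5−17)≡8=i; e(4)→21·(4−17)≡13=n (all mod 26).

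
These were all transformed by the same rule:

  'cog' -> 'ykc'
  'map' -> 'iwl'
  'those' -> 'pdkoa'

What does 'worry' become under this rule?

sknnu

Compare letters: c→y is +22, o→k is +22, g→c is +22 — a constant shift. It's a constant shift of +22 (ROT22).
For worry: w+22=s, o+22=k, r+22=n, r+22=n, y+22=u.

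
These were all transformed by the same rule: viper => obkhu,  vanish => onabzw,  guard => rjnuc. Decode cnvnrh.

This is an affine cipher: with a=0,…,z=25, each position x becomes (5x+13) mod 26.
Decoding cnvnrh: c(2)→21·(2−13)≡3=d; n(13)→21·(13−13)≡0=a; v(21)→21·(21−13)≡12=m; n(13)→21·(13−13)≡0=a; r(17)→21·(17−13)≡6=g; h(7)→21·(7−13)≡4=e (all mod 26).

damage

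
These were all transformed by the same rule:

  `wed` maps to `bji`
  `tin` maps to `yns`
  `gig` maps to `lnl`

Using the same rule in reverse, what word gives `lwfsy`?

Compare letters: w→b is +5, e→j is +5, d→i is +5 — a constant shift. It's a constant shift of +5 (ROT5).
Decoding lwfsy: l−5=g, w−5=r, f−5=a, s−5=n, y−5=t.

grant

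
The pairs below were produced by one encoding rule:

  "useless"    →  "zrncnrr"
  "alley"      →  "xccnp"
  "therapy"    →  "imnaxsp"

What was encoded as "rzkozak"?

u(20)→z(25) and s(18)→r(17) fit y≡17x+23 (mod 26); the inverse of 17 mod 26 is 23. This is an affine cipher: with a=0,…,z=25, each position x becomes (17x+23) mod 26.
Decoding rzkozak: r(17)→23·(17−23)≡18=s; z(25)→23·(25−23)≡20=u; k(10)→23·(10−23)≡13=n; o(14)→23·(14−23)≡1=b; z(25)→23·(25−23)≡20=u; a(0)→23·(0−23)≡17=r; k(10)→23·(10−23)≡13=n (all mod 26).

sunburn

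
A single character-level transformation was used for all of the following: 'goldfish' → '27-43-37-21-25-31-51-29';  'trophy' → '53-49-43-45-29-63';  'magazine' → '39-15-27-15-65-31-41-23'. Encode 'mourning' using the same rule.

With a=1..z=26, the number is 2·pos + 13.
Applying it to mourning: m=13→39, o=15→43, u=21→55, r=18→49, n=14→41, i=9→31, n=14→41, g=7→27.

39-43-55-49-41-31-41-27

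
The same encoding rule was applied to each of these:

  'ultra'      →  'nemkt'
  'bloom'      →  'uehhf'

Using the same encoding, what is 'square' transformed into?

ljntkx

Compare letters: u→n is +19, l→e is +19, t→m is +19 — a constant shift. Each letter is shifted forward by 19 in the alphabet (a Caesar shift of +19).
Applying it to square: s+19=l, q+19=j, u+19=n, a+19=t, r+19=k, e+19=x.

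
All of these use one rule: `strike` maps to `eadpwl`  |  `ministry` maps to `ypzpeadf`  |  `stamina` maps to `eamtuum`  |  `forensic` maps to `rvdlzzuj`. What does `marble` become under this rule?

The shifts repeat in a cycle of length 2: positions 0,1,… shift by +12, +7, then the pattern repeats.
Applying it to marble: m+12=y, a+7=h, r+12=d, b+7=i, l+12=x, e+7=l.

yhdixl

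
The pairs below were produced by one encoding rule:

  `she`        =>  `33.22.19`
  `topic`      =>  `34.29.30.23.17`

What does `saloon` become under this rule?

33.15.26.29.29.28

The number is (letter's place in the alphabet, a=1) + 14.
On saloon: s=19→33, a=1→15, l=12→26, o=15→29, o=15→29, n=14→28.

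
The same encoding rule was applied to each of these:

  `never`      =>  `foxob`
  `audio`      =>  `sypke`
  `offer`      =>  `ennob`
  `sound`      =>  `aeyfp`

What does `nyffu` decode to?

funny

n(13)→f(5) and e(4)→o(14) fit y≡25x+18 (mod 26); the inverse of 25 mod 26 is 25. Treating letters as 0–25, the rule is x ↦ 25x + 18 (mod 26).
Undoing it on nyffu: n(13)→25·(13−18)≡5=f; y(24)→25·(24−18)≡20=u; f(5)→25·(5−18)≡13=n; f(5)→25·(5−18)≡13=n; u(20)→25·(20−18)≡24=y (all mod 26).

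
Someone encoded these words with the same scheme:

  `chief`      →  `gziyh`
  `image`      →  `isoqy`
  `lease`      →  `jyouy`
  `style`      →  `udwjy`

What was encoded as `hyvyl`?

Treating letters as 0–25, the rule is x ↦ 9x + 14 (mod 26).
Decoding hyvyl: h(7)→3·(7−14)≡5=f; y(24)→3·(24−14)≡4=e; v(21)→3·(21−14)≡21=v; y(24)→3·(24−14)≡4=e; l(11)→3·(11−14)≡17=r (all mod 26).

fever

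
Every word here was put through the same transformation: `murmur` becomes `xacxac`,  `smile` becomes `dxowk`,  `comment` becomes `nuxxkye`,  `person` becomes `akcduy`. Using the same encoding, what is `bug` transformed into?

Two shifts are in play — +6 for a/e/i/o/u, +11 for every other letter.
Applying it to bug: b(cons)+11=m, u(vowel)+6=a, g(cons)+11=r.

mar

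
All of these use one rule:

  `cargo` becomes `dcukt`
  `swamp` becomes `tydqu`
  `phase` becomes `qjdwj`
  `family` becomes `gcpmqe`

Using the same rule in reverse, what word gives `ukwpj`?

The shift increases by 1 at each position, starting from +1: 1, 2, 3, ….
Undoing it on ukwpj: u−1=t, k−2=i, w−3=t, p−4=l, j−5=e.

title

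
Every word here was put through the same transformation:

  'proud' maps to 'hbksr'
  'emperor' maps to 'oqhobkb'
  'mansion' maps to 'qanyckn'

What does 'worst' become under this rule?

p(15)→h(7) and r(17)→b(1) fit y≡23x+0 (mod 26); the inverse of 23 mod 26 is 17. Each letter's alphabet position (a=0..z=25) is mapped through 23·x+0 mod 26 — an affine cipher.
For worst: w(22)→23·22+0≡12=m; o(14)→23·14+0≡10=k; r(17)→23·17+0≡1=b; s(18)→23·18+0≡24=y; t(19)→23·19+0≡21=v (all mod 26).

mkbyv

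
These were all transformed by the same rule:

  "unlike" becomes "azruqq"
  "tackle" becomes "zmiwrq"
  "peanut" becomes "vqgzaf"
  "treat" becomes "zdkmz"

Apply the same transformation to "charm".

itgds

Shifts by position in unlike: pos 0: u→a (+6), pos 1: n→z (+12), pos 2: l→r (+6), pos 3: i→u (+12) — repeating every 2. It's a Vigenère-style cipher with numeric key [6,12]: position i shifts by key[i mod 2].
On charm: c+6=i, h+12=t, a+6=g, r+12=d, m+6=s.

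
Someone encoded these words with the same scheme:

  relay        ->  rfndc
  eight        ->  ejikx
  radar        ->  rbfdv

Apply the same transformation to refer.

rfhhv

In relay: r→r is +0, e→f is +1, l→n is +2, a→d is +3 — the shift increases by 1 each position. The shift increases by 1 at each position, starting from +0: 0, 1, 2, ….
Applying it to refer: r+0=r, e+1=f, f+2=h, e+3=h, r+4=v.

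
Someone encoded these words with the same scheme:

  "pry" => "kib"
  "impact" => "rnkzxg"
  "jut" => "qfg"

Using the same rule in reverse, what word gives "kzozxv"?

palace

Each pair mirrors across the alphabet (p↔k, r↔i, y↔b): positions sum to 25. Letters are reflected about the middle of the alphabet (position → 25−position): Atbash.
Reversing it on kzozxv: k↔p, z↔a, o↔l, z↔a, x↔c, v↔e.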